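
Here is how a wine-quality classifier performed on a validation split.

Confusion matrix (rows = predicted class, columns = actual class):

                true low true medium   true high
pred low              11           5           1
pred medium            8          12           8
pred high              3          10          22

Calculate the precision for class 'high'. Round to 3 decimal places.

0.629

precision = TP/(TP+FP).
high: TP=22, FP=3+10=13 → 22/35 = 0.6286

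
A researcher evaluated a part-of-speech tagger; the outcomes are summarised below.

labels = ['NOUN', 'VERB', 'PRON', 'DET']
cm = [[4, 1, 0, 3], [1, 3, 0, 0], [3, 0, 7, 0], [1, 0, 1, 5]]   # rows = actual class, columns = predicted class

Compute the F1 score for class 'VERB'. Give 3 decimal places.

0.750

One-vs-rest for 'VERB': TP = diagonal; FP = other classes predicted 'VERB'; FN = 'VERB' predicted as other.
F1 score = 2·TP/(2·TP+FP+FN).
VERB: TP=3, FP=1+0+0=1, FN=1+0+0=1 → 6/8 = 0.7500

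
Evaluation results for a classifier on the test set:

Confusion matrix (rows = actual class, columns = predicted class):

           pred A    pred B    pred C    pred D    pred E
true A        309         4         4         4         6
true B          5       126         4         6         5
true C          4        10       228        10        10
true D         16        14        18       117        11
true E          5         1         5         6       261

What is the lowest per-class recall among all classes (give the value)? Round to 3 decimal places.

0.665

Per-class recall (TP/(TP+FN)):
  A: TP=309, FN=4+4+4+6=18 → 309/327 = 0.9450
  B: TP=126, FN=5+4+6+5=20 → 126/146 = 0.8630
  C: TP=228, FN=4+10+10+10=34 → 228/262 = 0.8702
  D: TP=117, FN=16+14+18+11=59 → 117/176 = 0.6648
  E: TP=261, FN=5+1+5+6=17 → 261/278 = 0.9388
Lowest is class 'D' with recall = 0.665.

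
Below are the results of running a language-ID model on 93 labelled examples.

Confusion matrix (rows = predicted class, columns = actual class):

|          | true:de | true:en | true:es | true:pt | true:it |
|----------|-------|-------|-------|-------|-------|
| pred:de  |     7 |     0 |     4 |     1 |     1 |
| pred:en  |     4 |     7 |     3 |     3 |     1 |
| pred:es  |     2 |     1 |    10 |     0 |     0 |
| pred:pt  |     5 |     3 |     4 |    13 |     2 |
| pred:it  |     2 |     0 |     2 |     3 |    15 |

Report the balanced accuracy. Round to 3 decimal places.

0.572

Balanced accuracy = mean of per-class recall.
  de: recall = 7/20 = 0.3500
  en: recall = 7/11 = 0.6364
  es: recall = 10/23 = 0.4348
  pt: recall = 13/20 = 0.6500
  it: recall = 15/19 = 0.7895
Mean = (0.3500 + 0.6364 + 0.4348 + 0.6500 + 0.7895) / 5 = 0.572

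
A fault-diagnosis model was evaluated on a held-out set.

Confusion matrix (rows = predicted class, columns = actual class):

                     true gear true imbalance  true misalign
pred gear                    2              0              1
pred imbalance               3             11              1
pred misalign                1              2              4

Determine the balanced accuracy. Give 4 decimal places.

0.6154

Balanced accuracy = mean of per-class recall.
  gear: recall = 2/6 = 0.33333
  imbalance: recall = 11/13 = 0.84615
  misalign: recall = 4/6 = 0.66667
Mean = (0.33333 + 0.84615 + 0.66667) / 3 = 0.6154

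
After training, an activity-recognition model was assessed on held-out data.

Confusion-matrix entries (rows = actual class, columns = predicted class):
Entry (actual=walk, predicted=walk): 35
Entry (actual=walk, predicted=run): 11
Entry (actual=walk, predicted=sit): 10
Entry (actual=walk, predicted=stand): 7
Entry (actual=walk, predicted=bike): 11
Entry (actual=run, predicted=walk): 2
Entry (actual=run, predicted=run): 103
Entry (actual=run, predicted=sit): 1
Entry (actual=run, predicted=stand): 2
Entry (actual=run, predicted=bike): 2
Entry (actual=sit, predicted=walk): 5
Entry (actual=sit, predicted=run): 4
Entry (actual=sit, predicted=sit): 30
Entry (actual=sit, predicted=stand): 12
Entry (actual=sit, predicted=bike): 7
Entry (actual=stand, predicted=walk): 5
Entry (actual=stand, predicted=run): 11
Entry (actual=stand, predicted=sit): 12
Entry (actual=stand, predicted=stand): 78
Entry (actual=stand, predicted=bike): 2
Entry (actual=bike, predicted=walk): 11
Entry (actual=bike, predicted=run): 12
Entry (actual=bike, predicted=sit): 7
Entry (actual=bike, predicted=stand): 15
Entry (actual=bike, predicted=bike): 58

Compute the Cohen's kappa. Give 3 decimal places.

Observed agreement pₒ = trace/N = 304/453 = 0.6711
Expected agreement pₑ = Σ (rowᵢ·colᵢ)/N² = (74·58 + 110·141 + 58·60 + 108·114 + 103·80)/453² = 0.2136
κ = (pₒ − pₑ)/(1 − pₑ) = (0.6711 − 0.2136)/(1 − 0.2136) = 0.582

0.582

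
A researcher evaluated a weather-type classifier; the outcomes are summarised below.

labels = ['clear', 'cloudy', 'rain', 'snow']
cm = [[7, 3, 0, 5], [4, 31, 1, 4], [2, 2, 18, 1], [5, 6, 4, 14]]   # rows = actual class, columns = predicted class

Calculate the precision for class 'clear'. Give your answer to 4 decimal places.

precision = TP/(TP+FP).
clear: TP=7, FP=4+2+5=11 → 7/18 = 0.38889

0.3889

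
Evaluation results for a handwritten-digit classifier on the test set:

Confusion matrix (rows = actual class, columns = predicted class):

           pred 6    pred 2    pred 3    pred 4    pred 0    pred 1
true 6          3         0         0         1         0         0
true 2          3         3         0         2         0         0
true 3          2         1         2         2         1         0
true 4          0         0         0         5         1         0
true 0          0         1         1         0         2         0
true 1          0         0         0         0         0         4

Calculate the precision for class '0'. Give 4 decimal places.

Treat '0' as positive and all other classes as negative.
precision = TP/(TP+FP).
0: TP=2, FP=0+0+1+1+0=2 → 2/4 = 0.50000

0.5000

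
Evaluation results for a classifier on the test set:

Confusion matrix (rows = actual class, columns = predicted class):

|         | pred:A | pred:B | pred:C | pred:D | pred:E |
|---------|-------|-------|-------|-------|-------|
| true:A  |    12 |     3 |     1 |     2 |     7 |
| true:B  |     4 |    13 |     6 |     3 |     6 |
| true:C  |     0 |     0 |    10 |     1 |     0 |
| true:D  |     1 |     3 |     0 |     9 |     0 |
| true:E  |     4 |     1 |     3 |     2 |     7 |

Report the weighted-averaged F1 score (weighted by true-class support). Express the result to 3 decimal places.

Per-class F1 score (2·TP/(2·TP+FP+FN)):
  A: TP=12, FP=4+0+1+4=9, FN=3+1+2+7=13 → 24/46 = 0.5217
  B: TP=13, FP=3+0+3+1=7, FN=4+6+3+6=19 → 26/52 = 0.5000
  C: TP=10, FP=1+6+0+3=10, FN=0+0+1+0=1 → 20/31 = 0.6452
  D: TP=9, FP=2+3+1+2=8, FN=1+3+0+0=4 → 18/30 = 0.6000
  E: TP=7, FP=7+6+0+0=13, FN=4+1+3+2=10 → 14/37 = 0.3784
Weighted-F1 score = Σ (supportᵢ/N)·F1 scoreᵢ with N=98: (25/98)·0.5217 + (32/98)·0.5000 + (11/98)·0.6452 + (13/98)·0.6000 + (17/98)·0.3784 = 0.514

0.514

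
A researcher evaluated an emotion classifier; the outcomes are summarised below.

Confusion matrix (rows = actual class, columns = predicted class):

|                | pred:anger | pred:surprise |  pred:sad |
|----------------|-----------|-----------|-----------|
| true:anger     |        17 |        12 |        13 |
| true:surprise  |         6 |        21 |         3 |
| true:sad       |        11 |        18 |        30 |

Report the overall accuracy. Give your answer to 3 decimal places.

0.519

Accuracy = trace / total = (17+21+30=68) / 131 = 68/131 = 0.519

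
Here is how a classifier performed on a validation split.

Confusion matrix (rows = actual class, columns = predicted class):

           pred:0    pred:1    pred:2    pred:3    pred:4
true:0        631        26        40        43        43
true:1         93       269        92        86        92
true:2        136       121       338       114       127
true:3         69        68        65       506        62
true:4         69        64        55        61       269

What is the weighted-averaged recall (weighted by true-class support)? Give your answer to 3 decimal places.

0.569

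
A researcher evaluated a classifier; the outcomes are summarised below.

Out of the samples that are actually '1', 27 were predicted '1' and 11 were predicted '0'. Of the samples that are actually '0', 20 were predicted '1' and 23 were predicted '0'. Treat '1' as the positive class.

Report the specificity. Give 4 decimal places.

0.5349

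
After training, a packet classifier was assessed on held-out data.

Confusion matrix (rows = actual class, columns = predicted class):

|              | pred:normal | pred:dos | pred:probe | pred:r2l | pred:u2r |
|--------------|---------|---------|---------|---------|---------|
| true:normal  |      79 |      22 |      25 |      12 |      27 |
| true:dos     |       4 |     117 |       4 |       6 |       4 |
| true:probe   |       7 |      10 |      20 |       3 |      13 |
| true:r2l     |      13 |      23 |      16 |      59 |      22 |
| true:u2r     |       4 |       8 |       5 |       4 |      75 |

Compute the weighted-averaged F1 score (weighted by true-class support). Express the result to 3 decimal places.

0.595

Per-class F1 score (2·TP/(2·TP+FP+FN)):
  normal: TP=79, FP=4+7+13+4=28, FN=22+25+12+27=86 → 158/272 = 0.5809
  dos: TP=117, FP=22+10+23+8=63, FN=4+4+6+4=18 → 234/315 = 0.7429
  probe: TP=20, FP=25+4+16+5=50, FN=7+10+3+13=33 → 40/123 = 0.3252
  r2l: TP=59, FP=12+6+3+4=25, FN=13+23+16+22=74 → 118/217 = 0.5438
  u2r: TP=75, FP=27+4+13+22=66, FN=4+8+5+4=21 → 150/237 = 0.6329
Weighted-F1 score = Σ (supportᵢ/N)·F1 scoreᵢ with N=582: (165/582)·0.5809 + (135/582)·0.7429 + (53/582)·0.3252 + (133/582)·0.5438 + (96/582)·0.6329 = 0.595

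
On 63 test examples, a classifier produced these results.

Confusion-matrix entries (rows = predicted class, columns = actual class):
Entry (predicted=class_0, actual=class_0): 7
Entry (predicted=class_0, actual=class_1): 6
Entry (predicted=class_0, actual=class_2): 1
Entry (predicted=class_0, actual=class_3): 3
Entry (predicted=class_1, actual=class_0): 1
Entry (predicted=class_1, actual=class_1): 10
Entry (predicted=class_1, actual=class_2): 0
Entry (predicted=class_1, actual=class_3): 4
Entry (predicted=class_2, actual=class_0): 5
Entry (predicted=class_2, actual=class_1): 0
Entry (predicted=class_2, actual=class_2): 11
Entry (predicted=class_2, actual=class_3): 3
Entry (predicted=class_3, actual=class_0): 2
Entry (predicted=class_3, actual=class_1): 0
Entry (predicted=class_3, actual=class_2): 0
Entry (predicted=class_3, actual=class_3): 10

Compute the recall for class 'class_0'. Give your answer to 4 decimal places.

0.4667

One-vs-rest for 'class_0': TP = diagonal; FP = other classes predicted 'class_0'; FN = 'class_0' predicted as other.
recall = TP/(TP+FN).
class_0: TP=7, FN=1+5+2=8 → 7/15 = 0.46667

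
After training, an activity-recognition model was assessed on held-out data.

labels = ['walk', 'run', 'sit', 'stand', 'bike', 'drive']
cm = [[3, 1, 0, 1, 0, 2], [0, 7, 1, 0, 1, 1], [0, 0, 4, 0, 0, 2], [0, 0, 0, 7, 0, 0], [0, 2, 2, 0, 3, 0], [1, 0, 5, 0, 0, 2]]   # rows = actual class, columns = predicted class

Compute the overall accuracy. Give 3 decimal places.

0.578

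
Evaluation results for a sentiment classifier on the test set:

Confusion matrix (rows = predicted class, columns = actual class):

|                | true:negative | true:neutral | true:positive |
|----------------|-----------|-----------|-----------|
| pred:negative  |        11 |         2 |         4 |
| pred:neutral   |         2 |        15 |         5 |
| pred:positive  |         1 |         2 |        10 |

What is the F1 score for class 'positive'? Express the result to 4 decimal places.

0.6250

Take TP from the diagonal, FP from the rest of the 'positive' prediction marginal, FN from the rest of the 'positive' actual marginal.
F1 score = 2·TP/(2·TP+FP+FN).
positive: TP=10, FP=1+2=3, FN=4+5=9 → 20/32 = 0.62500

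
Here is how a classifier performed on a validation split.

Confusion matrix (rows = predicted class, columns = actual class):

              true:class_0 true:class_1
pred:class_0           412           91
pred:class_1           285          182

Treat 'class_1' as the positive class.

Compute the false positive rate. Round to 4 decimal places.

0.4089

FPR = FP/(FP+TN) = 285/(285+412) = 0.4089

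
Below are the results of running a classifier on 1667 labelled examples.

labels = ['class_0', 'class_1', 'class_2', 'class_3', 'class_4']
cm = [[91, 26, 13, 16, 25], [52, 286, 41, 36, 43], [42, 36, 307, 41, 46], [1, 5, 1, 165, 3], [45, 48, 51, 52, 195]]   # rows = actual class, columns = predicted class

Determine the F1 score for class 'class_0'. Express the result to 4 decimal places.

Take TP from the diagonal, FP from the rest of the 'class_0' prediction marginal, FN from the rest of the 'class_0' actual marginal.
F1 score = 2·TP/(2·TP+FP+FN).
class_0: TP=91, FP=52+42+1+45=140, FN=26+13+16+25=80 → 182/402 = 0.45274

0.4527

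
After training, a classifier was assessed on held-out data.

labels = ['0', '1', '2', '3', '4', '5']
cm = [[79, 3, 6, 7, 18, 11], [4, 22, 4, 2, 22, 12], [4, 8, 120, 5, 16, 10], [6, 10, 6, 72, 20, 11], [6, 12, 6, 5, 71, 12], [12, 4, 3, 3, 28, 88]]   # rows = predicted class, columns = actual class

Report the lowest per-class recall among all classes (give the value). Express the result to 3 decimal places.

0.373

Per-class recall (TP/(TP+FN)):
  0: TP=79, FN=4+4+6+6+12=32 → 79/111 = 0.7117
  1: TP=22, FN=3+8+10+12+4=37 → 22/59 = 0.3729
  2: TP=120, FN=6+4+6+6+3=25 → 120/145 = 0.8276
  3: TP=72, FN=7+2+5+5+3=22 → 72/94 = 0.7660
  4: TP=71, FN=18+22+16+20+28=104 → 71/175 = 0.4057
  5: TP=88, FN=11+12+10+11+12=56 → 88/144 = 0.6111
Lowest is class '1' with recall = 0.373.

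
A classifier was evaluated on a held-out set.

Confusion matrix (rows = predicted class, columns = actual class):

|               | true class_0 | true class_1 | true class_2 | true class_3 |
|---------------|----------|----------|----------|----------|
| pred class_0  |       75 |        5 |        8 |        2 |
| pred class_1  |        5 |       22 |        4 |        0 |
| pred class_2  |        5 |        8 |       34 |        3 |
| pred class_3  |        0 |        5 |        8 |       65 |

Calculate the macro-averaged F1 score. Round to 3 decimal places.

Per-class F1 score (2·TP/(2·TP+FP+FN)):
  class_0: TP=75, FP=5+8+2=15, FN=5+5+0=10 → 150/175 = 0.8571
  class_1: TP=22, FP=5+4+0=9, FN=5+8+5=18 → 44/71 = 0.6197
  class_2: TP=34, FP=5+8+3=16, FN=8+4+8=20 → 68/104 = 0.6538
  class_3: TP=65, FP=0+5+8=13, FN=2+0+3=5 → 130/148 = 0.8784
Macro-F1 score = mean = (0.8571 + 0.6197 + 0.6538 + 0.8784) / 4 = 0.752

0.752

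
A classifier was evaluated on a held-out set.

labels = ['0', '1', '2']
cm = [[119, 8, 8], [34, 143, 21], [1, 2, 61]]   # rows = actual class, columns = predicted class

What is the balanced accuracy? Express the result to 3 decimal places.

Balanced accuracy = mean of per-class recall.
  0: recall = 119/135 = 0.8815
  1: recall = 143/198 = 0.7222
  2: recall = 61/64 = 0.9531
Mean = (0.8815 + 0.7222 + 0.9531) / 3 = 0.852

0.852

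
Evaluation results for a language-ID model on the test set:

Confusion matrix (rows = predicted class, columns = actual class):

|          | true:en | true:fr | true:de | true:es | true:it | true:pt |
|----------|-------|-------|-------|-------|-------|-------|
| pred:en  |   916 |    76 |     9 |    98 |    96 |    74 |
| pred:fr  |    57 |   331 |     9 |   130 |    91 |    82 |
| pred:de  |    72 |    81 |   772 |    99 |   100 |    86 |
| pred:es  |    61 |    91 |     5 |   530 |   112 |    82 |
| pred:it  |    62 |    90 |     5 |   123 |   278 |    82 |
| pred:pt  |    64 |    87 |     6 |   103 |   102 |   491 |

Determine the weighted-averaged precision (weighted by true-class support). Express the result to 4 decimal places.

Per-class precision (TP/(TP+FP)):
  en: TP=916, FP=76+9+98+96+74=353 → 916/1269 = 0.72183
  fr: TP=331, FP=57+9+130+91+82=369 → 331/700 = 0.47286
  de: TP=772, FP=72+81+99+100+86=438 → 772/1210 = 0.63802
  es: TP=530, FP=61+91+5+112+82=351 → 530/881 = 0.60159
  it: TP=278, FP=62+90+5+123+82=362 → 278/640 = 0.43438
  pt: TP=491, FP=64+87+6+103+102=362 → 491/853 = 0.57562
Weighted-precision = Σ (supportᵢ/N)·precisionᵢ with N=5553: (1232/5553)·0.72183 + (756/5553)·0.47286 + (806/5553)·0.63802 + (1083/5553)·0.60159 + (779/5553)·0.43438 + (897/5553)·0.57562 = 0.5884

0.5884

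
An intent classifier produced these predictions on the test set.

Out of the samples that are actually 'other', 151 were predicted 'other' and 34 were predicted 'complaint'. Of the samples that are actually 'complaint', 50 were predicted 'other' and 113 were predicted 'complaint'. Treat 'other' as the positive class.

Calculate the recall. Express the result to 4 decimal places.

Recall = TP/(TP+FN) = 151/(151+34) = 151/185 = 0.8162

0.8162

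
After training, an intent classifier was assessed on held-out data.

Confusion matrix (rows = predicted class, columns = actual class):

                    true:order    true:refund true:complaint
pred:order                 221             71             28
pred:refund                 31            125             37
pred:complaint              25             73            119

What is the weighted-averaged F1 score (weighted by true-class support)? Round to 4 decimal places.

Per-class F1 score (2·TP/(2·TP+FP+FN)):
  order: TP=221, FP=71+28=99, FN=31+25=56 → 442/597 = 0.74037
  refund: TP=125, FP=31+37=68, FN=71+73=144 → 250/462 = 0.54113
  complaint: TP=119, FP=25+73=98, FN=28+37=65 → 238/401 = 0.59352
Weighted-F1 score = Σ (supportᵢ/N)·F1 scoreᵢ with N=730: (277/730)·0.74037 + (269/730)·0.54113 + (184/730)·0.59352 = 0.6299

0.6299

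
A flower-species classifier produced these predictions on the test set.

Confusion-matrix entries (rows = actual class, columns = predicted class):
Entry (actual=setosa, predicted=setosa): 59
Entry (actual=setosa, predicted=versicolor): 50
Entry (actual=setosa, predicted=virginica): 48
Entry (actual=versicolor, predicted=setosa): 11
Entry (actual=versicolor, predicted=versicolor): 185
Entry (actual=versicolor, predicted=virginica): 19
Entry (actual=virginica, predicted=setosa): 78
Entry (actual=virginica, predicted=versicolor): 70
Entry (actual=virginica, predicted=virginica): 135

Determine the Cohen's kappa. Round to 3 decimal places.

0.361

Observed agreement pₒ = trace/N = 379/655 = 0.5786
Expected agreement pₑ = Σ (rowᵢ·colᵢ)/N² = (157·148 + 215·305 + 283·202)/655² = 0.3403
κ = (pₒ − pₑ)/(1 − pₑ) = (0.5786 − 0.3403)/(1 − 0.3403) = 0.361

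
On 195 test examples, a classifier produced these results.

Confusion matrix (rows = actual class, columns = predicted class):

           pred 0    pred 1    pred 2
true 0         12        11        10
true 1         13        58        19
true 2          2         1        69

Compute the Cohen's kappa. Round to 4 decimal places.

0.5408

Observed agreement pₒ = trace/N = 139/195 = 0.71282
Expected agreement pₑ = Σ (rowᵢ·colᵢ)/N² = (33·27 + 90·70 + 72·98)/195² = 0.37467
κ = (pₒ − pₑ)/(1 − pₑ) = (0.71282 − 0.37467)/(1 − 0.37467) = 0.5408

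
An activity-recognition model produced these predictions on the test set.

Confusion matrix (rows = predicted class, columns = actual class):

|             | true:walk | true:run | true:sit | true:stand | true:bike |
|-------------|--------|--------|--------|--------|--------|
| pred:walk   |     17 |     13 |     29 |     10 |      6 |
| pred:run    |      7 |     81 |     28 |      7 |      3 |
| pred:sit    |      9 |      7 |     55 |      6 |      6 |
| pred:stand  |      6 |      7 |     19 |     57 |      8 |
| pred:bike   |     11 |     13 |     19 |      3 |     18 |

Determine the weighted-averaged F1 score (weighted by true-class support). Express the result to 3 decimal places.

Per-class F1 score (2·TP/(2·TP+FP+FN)):
  walk: TP=17, FP=13+29+10+6=58, FN=7+9+6+11=33 → 34/125 = 0.2720
  run: TP=81, FP=7+28+7+3=45, FN=13+7+7+13=40 → 162/247 = 0.6559
  sit: TP=55, FP=9+7+6+6=28, FN=29+28+19+19=95 → 110/233 = 0.4721
  stand: TP=57, FP=6+7+19+8=40, FN=10+7+6+3=26 → 114/180 = 0.6333
  bike: TP=18, FP=11+13+19+3=46, FN=6+3+6+8=23 → 36/105 = 0.3429
Weighted-F1 score = Σ (supportᵢ/N)·F1 scoreᵢ with N=445: (50/445)·0.2720 + (121/445)·0.6559 + (150/445)·0.4721 + (83/445)·0.6333 + (41/445)·0.3429 = 0.518

0.518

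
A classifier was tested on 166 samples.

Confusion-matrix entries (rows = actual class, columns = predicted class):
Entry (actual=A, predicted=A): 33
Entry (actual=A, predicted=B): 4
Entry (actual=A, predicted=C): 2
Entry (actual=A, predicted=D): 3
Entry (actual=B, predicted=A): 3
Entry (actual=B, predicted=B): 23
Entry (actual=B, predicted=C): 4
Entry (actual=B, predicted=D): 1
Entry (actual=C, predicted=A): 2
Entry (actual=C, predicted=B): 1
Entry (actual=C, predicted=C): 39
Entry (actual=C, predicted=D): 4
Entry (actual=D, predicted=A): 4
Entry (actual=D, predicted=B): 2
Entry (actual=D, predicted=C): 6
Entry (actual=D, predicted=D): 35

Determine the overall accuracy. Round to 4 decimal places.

Accuracy = trace / total = (33+23+39+35=130) / 166 = 130/166 = 0.7831

0.7831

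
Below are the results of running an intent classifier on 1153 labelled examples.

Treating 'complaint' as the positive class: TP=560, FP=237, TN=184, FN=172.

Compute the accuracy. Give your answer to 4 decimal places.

0.6453

Accuracy = (TP+TN)/N = (560+184)/1153 = 0.6453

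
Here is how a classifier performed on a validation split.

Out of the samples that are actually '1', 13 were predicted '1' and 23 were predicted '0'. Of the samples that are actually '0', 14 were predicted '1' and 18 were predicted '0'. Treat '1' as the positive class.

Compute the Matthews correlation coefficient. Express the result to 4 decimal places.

-0.0779

MCC = (TP·TN − FP·FN) / √((TP+FP)(TP+FN)(TN+FP)(TN+FN))
Numerator = 13·18 − 14·23 = -88
Denominator = √(27·36·32·41) = √1275264 = 1129.2759
MCC = -88 / 1129.2759 = -0.0779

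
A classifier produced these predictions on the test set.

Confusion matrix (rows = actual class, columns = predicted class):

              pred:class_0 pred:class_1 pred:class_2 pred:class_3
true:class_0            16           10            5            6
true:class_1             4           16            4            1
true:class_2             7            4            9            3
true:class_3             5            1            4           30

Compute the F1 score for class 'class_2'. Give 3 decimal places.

Treat 'class_2' as positive and all other classes as negative.
F1 score = 2·TP/(2·TP+FP+FN).
class_2: TP=9, FP=5+4+4=13, FN=7+4+3=14 → 18/45 = 0.4000

0.400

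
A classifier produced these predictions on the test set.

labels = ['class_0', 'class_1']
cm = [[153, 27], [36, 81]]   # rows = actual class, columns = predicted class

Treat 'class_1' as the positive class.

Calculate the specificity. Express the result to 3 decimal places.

0.850

Specificity = TN/(TN+FP) = 153/(153+27) = 0.850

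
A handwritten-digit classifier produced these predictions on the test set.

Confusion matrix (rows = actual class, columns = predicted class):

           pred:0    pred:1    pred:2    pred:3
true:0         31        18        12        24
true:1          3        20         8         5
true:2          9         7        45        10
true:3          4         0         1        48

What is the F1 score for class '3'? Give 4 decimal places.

0.6857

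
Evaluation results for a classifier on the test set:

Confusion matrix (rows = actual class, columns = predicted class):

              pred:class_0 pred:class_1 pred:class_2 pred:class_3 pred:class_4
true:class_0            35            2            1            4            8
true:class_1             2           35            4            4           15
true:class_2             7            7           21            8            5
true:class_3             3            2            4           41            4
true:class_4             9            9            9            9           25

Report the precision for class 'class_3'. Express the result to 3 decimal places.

Treat 'class_3' as positive and all other classes as negative.
precision = TP/(TP+FP).
class_3: TP=41, FP=4+4+8+9=25 → 41/66 = 0.6212

0.621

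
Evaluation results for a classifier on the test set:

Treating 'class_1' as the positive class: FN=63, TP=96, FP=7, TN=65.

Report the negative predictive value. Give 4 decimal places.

0.5078

NPV = TN/(TN+FN) = 65/(65+63) = 0.5078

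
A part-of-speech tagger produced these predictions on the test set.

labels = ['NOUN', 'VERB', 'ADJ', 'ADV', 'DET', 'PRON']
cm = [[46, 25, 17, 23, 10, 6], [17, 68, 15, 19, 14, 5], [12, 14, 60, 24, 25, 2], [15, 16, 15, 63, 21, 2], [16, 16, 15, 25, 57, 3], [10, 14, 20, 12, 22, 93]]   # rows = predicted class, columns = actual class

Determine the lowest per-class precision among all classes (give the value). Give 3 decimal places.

0.362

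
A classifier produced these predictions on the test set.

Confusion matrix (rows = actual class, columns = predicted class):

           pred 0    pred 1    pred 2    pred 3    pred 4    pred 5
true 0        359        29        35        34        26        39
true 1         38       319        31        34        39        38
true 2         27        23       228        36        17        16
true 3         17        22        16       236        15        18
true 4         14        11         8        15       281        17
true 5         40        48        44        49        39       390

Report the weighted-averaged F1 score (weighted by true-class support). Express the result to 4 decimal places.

0.6847

Per-class F1 score (2·TP/(2·TP+FP+FN)):
  0: TP=359, FP=38+27+17+14+40=136, FN=29+35+34+26+39=163 → 718/1017 = 0.70600
  1: TP=319, FP=29+23+22+11+48=133, FN=38+31+34+39+38=180 → 638/951 = 0.67087
  2: TP=228, FP=35+31+16+8+44=134, FN=27+23+36+17+16=119 → 456/709 = 0.64316
  3: TP=236, FP=34+34+36+15+49=168, FN=17+22+16+15+18=88 → 472/728 = 0.64835
  4: TP=281, FP=26+39+17+15+39=136, FN=14+11+8+15+17=65 → 562/763 = 0.73657
  5: TP=390, FP=39+38+16+18+17=128, FN=40+48+44+49+39=220 → 780/1128 = 0.69149
Weighted-F1 score = Σ (supportᵢ/N)·F1 scoreᵢ with N=2648: (522/2648)·0.70600 + (499/2648)·0.67087 + (347/2648)·0.64316 + (324/2648)·0.64835 + (346/2648)·0.73657 + (610/2648)·0.69149 = 0.6847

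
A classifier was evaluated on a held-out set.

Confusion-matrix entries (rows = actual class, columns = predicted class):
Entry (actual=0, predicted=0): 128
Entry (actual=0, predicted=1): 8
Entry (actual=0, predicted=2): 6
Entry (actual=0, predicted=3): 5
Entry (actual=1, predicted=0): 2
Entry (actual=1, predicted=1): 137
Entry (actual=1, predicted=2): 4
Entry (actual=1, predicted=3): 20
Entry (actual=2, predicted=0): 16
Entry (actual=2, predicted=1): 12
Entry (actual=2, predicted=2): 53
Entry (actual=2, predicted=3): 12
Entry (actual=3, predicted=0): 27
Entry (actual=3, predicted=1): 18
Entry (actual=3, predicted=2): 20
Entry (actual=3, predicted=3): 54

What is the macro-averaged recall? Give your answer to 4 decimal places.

0.6837

Per-class recall (TP/(TP+FN)):
  0: TP=128, FN=8+6+5=19 → 128/147 = 0.87075
  1: TP=137, FN=2+4+20=26 → 137/163 = 0.84049
  2: TP=53, FN=16+12+12=40 → 53/93 = 0.56989
  3: TP=54, FN=27+18+20=65 → 54/119 = 0.45378
Macro-recall = mean = (0.87075 + 0.84049 + 0.56989 + 0.45378) / 4 = 0.6837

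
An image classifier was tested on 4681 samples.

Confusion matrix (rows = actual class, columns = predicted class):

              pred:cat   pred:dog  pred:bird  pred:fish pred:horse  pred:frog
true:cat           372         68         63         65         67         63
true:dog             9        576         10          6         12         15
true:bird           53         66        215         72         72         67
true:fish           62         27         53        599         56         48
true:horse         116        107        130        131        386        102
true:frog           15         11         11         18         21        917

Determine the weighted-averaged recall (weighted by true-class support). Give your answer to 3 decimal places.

Per-class recall (TP/(TP+FN)):
  cat: TP=372, FN=68+63+65+67+63=326 → 372/698 = 0.5330
  dog: TP=576, FN=9+10+6+12+15=52 → 576/628 = 0.9172
  bird: TP=215, FN=53+66+72+72+67=330 → 215/545 = 0.3945
  fish: TP=599, FN=62+27+53+56+48=246 → 599/845 = 0.7089
  horse: TP=386, FN=116+107+130+131+102=586 → 386/972 = 0.3971
  frog: TP=917, FN=15+11+11+18+21=76 → 917/993 = 0.9235
Weighted-recall = Σ (supportᵢ/N)·recallᵢ with N=4681: (698/4681)·0.5330 + (628/4681)·0.9172 + (545/4681)·0.3945 + (845/4681)·0.7089 + (972/4681)·0.3971 + (993/4681)·0.9235 = 0.655

0.655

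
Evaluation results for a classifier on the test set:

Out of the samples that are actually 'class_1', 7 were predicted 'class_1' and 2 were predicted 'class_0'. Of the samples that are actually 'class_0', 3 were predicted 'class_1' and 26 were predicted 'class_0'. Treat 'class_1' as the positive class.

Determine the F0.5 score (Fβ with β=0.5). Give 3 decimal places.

Fβ = (1+β²)·TP / ((1+β²)·TP + β²·FN + FP), with β²=1/4
= 1.25·7 / (1.25·7 + 0.25·2 + 3) = 0.714

0.714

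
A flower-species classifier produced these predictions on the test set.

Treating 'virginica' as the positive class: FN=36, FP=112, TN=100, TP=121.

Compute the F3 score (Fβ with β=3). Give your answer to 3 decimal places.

0.735

Fβ = (1+β²)·TP / ((1+β²)·TP + β²·FN + FP), with β²=9
= 10·121 / (10·121 + 9·36 + 112) = 0.735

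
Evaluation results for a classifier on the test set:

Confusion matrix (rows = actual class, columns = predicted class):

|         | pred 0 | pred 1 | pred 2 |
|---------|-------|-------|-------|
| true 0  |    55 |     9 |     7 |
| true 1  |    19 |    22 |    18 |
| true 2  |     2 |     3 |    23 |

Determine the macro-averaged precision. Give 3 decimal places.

0.617

Per-class precision (TP/(TP+FP)):
  0: TP=55, FP=19+2=21 → 55/76 = 0.7237
  1: TP=22, FP=9+3=12 → 22/34 = 0.6471
  2: TP=23, FP=7+18=25 → 23/48 = 0.4792
Macro-precision = mean = (0.7237 + 0.6471 + 0.4792) / 3 = 0.617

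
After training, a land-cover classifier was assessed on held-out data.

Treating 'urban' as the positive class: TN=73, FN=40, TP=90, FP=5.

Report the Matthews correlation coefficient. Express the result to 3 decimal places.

0.611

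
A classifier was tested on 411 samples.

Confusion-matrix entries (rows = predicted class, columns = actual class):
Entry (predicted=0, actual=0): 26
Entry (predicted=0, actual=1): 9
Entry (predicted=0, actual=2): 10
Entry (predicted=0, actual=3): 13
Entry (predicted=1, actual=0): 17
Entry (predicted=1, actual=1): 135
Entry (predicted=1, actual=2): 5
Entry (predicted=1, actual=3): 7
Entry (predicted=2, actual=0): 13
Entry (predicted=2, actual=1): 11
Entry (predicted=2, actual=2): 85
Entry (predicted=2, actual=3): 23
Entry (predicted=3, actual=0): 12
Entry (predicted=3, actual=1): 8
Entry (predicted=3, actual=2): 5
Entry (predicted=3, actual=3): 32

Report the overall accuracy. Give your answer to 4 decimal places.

0.6764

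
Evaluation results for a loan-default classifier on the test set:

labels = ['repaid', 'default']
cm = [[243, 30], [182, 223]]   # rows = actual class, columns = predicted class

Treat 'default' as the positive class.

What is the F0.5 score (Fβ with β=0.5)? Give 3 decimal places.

Fβ = (1+β²)·TP / ((1+β²)·TP + β²·FN + FP), with β²=1/4
= 1.25·223 / (1.25·223 + 0.25·182 + 30) = 0.787

0.787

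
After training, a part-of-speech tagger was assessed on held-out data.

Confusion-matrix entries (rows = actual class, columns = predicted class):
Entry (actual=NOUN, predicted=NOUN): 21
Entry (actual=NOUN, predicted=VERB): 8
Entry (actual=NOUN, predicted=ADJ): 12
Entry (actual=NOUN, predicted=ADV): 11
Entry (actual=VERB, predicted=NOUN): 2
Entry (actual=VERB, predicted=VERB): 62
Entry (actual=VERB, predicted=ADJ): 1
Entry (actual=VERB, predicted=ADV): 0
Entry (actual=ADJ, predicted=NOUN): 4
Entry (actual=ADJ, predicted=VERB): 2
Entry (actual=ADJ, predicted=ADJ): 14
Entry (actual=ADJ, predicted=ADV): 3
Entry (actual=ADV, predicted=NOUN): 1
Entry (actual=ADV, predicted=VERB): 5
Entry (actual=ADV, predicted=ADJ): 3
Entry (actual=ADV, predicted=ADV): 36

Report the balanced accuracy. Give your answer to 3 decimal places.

0.692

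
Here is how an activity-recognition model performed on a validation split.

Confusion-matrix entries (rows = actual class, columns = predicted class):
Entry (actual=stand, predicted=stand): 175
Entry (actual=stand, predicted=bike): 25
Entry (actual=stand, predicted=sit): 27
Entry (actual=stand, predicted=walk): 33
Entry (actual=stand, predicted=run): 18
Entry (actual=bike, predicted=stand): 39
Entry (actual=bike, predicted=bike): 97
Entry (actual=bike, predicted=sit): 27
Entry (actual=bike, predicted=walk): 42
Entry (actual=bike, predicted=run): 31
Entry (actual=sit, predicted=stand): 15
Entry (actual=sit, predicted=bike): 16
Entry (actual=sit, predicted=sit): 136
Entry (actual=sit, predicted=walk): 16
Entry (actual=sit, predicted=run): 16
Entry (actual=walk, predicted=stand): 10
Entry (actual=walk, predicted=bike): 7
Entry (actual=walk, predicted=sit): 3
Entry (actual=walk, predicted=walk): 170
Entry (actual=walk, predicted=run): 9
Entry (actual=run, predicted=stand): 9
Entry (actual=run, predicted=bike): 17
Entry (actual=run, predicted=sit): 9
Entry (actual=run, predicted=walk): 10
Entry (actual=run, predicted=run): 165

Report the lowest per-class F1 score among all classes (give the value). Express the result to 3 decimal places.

0.487

Per-class F1 score (2·TP/(2·TP+FP+FN)):
  stand: TP=175, FP=39+15+10+9=73, FN=25+27+33+18=103 → 350/526 = 0.6654
  bike: TP=97, FP=25+16+7+17=65, FN=39+27+42+31=139 → 194/398 = 0.4874
  sit: TP=136, FP=27+27+3+9=66, FN=15+16+16+16=63 → 272/401 = 0.6783
  walk: TP=170, FP=33+42+16+10=101, FN=10+7+3+9=29 → 340/470 = 0.7234
  run: TP=165, FP=18+31+16+9=74, FN=9+17+9+10=45 → 330/449 = 0.7350
Lowest is class 'bike' with F1 score = 0.487.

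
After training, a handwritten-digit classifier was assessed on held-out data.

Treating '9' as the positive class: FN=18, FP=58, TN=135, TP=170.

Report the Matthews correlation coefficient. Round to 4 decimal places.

0.6157

MCC = (TP·TN − FP·FN) / √((TP+FP)(TP+FN)(TN+FP)(TN+FN))
Numerator = 170·135 − 58·18 = 21906
Denominator = √(228·188·193·153) = √1265731056 = 35577.1142
MCC = 21906 / 35577.1142 = 0.6157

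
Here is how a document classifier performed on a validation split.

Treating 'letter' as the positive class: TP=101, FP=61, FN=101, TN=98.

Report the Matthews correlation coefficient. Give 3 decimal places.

MCC = (TP·TN − FP·FN) / √((TP+FP)(TP+FN)(TN+FP)(TN+FN))
Numerator = 101·98 − 61·101 = 3737
Denominator = √(162·202·159·199) = √1035420084 = 32177.9441
MCC = 3737 / 32177.9441 = 0.116

0.116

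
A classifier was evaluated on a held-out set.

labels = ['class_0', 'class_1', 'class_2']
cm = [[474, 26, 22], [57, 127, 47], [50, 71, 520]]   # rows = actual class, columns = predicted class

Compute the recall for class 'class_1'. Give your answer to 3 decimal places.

0.550

Take TP from the diagonal, FP from the rest of the 'class_1' prediction marginal, FN from the rest of the 'class_1' actual marginal.
recall = TP/(TP+FN).
class_1: TP=127, FN=57+47=104 → 127/231 = 0.5498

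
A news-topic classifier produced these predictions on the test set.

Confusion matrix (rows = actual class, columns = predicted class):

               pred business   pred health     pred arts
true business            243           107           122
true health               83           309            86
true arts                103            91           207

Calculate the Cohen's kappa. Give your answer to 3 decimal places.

0.341

Observed agreement pₒ = trace/N = 759/1351 = 0.5618
Expected agreement pₑ = Σ (rowᵢ·colᵢ)/N² = (472·429 + 478·507 + 401·415)/1351² = 0.3349
κ = (pₒ − pₑ)/(1 − pₑ) = (0.5618 − 0.3349)/(1 − 0.3349) = 0.341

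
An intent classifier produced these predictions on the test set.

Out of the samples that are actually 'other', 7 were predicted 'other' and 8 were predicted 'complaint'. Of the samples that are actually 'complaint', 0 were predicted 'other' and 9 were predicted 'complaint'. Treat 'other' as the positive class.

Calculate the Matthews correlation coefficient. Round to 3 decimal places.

MCC = (TP·TN − FP·FN) / √((TP+FP)(TP+FN)(TN+FP)(TN+FN))
Numerator = 7·9 − 0·8 = 63
Denominator = √(7·15·9·17) = √16065 = 126.7478
MCC = 63 / 126.7478 = 0.497

0.497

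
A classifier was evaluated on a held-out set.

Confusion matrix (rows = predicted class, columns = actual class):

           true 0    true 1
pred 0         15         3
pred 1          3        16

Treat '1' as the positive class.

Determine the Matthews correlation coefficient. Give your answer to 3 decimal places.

MCC = (TP·TN − FP·FN) / √((TP+FP)(TP+FN)(TN+FP)(TN+FN))
Numerator = 16·15 − 3·3 = 231
Denominator = √(19·19·18·18) = √116964 = 342.0000
MCC = 231 / 342.0000 = 0.675

0.675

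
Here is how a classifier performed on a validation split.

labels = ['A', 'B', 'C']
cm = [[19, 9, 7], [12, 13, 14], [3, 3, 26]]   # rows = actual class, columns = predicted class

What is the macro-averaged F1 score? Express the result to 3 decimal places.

0.538

Per-class F1 score (2·TP/(2·TP+FP+FN)):
  A: TP=19, FP=12+3=15, FN=9+7=16 → 38/69 = 0.5507
  B: TP=13, FP=9+3=12, FN=12+14=26 → 26/64 = 0.4063
  C: TP=26, FP=7+14=21, FN=3+3=6 → 52/79 = 0.6582
Macro-F1 score = mean = (0.5507 + 0.4063 + 0.6582) / 3 = 0.538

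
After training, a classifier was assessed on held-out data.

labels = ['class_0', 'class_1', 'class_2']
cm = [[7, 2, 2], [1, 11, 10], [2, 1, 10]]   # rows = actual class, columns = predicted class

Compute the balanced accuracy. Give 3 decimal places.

0.635

Balanced accuracy = mean of per-class recall.
  class_0: recall = 7/11 = 0.6364
  class_1: recall = 11/22 = 0.5000
  class_2: recall = 10/13 = 0.7692
Mean = (0.6364 + 0.5000 + 0.7692) / 3 = 0.635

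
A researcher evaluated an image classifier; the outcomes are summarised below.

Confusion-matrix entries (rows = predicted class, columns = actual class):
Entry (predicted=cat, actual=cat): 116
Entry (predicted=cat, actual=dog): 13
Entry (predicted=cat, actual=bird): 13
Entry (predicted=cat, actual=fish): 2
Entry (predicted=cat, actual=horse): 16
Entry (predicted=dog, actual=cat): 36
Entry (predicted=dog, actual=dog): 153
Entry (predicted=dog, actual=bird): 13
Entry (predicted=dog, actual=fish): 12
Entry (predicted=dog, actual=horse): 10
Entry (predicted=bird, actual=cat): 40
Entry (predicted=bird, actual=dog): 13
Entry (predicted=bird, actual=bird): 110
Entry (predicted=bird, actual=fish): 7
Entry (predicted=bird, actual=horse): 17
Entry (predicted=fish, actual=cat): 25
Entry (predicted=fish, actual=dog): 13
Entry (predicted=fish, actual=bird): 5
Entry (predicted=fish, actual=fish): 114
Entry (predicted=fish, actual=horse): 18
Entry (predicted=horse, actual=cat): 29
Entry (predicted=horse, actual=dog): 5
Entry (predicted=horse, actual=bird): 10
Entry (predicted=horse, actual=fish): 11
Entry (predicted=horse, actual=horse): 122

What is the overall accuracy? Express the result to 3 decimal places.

0.666

Accuracy = trace / total = (116+153+110+114+122=615) / 923 = 615/923 = 0.666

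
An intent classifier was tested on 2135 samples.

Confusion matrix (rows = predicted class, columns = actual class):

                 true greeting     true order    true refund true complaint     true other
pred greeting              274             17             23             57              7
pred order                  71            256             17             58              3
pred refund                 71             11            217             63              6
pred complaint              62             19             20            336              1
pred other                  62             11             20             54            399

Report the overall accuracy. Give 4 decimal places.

0.6941

Accuracy = trace / total = (274+256+217+336+399=1482) / 2135 = 1482/2135 = 0.6941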